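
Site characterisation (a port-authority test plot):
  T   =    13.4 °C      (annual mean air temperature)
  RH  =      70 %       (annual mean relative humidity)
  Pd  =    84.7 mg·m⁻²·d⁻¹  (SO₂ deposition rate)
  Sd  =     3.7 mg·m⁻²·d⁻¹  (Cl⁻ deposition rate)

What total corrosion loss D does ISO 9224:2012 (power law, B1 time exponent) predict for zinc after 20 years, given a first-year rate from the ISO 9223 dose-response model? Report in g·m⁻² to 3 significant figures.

D(20) = 162 g·m⁻²

zinc: temperature factor f = -0.071·(3.4) = -0.2414
  Pd branch = 0.0129·Pd^0.44·e^(0.046·RH+f) = 1.788 μm/a
  Sd branch = 0.0175·Sd^0.57·e^(0.008·RH+0.085·T) = 0.2017 μm/a
  r_corr = 1.788 + 0.2017 = 1.99 μm/a
ISO 9224: D(t) = r_corr · t^b with b = 0.813 (zinc, B1)
  D(20) = 1.99 × 20^0.813 = 1.99 × 11.42 = 22.73 μm
  Mass loss = 22.73 μm × 7.14 g/cm³ = 162.3 g·m⁻²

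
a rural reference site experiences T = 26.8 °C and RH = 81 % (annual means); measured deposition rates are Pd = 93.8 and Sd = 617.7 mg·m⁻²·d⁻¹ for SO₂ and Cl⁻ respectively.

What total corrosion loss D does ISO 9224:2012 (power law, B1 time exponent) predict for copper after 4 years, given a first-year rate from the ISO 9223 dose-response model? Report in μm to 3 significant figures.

D(4) = 11.4 μm

copper: f(T) = -0.080·(T−10) [T>10 °C] = -1.3440
  SO₂ term: 0.0053·93.8^0.26·exp(0.059·81-1.3440) = 0.5356
  Cl⁻ term: 0.01025·617.7^0.27·exp(0.036·81+0.049·26.8) = 3.99
  sum: 0.5356 + 3.99 → r_corr = 4.525 μm/a
ISO 9224: D(t) = r_corr · t^b with b = 0.667 (copper, B1)
  D(4) = 4.525 × 4^0.667 = 4.525 × 2.521 = 11.41 μm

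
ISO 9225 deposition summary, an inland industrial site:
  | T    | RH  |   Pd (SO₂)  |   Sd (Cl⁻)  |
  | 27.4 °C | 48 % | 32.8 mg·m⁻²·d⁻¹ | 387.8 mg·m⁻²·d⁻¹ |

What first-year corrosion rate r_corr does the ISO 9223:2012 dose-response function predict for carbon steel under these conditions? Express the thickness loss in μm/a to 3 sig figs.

r_corr = 71.0 μm/a

carbon steel: f(T) = -0.054·(T−10) [T>10 °C] = -0.9396
  SO₂ term: 1.77·32.8^0.52·exp(0.02·48-0.9396) = 11.09
  Sd branch = 0.102·Sd^0.62·e^(0.033·RH+0.04·T) = 59.9 μm/a
  r_corr = 11.09 + 59.9 = 71 μm/a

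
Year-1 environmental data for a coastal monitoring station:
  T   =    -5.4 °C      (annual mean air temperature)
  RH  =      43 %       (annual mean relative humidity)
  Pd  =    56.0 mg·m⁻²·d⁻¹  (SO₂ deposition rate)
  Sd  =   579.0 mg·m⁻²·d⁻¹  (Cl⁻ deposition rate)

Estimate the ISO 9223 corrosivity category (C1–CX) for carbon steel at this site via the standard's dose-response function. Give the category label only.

carbon steel: temperature factor f = +0.150·(-15.4) = -2.3100
  Pd branch = 1.77·Pd^0.52·e^(0.02·RH+f) = 3.367 μm/a
  Cl⁻ term: 0.102·579.0^0.62·exp(0.033·43+0.04·-5.4) = 17.54
  sum: 3.367 + 17.54 → r_corr = 20.9 μm/a
ISO 9223 Table 2 (carbon steel): 1.3 < 20.9 ≤ 25 μm/a ⇒ C2

C2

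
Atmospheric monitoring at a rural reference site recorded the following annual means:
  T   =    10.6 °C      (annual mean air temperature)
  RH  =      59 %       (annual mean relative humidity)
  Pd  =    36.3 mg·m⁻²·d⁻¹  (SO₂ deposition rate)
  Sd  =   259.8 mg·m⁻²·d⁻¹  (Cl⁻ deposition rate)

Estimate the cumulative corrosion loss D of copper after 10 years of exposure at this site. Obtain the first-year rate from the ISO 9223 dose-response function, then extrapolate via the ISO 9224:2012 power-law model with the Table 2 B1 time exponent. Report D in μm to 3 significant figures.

D(10) = 4.94 μm

copper: temperature factor f = -0.080·(0.6) = -0.0480
  sulphur-dioxide contribution → 0.4176 μm/a
  chloride contribution → 0.6467 μm/a
  ⇒ r_corr(copper) = 1.064 μm/a
Long-term exponent b (ISO 9224 Table 2, B1) = 0.667
  D(10) = 1.064 × 10^0.667 = 1.064 × 4.645 = 4.944 μm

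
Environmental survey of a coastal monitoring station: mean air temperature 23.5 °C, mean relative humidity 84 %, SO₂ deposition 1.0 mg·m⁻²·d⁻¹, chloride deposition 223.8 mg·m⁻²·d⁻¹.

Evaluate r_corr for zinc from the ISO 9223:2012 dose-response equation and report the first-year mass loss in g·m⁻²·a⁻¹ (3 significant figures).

zinc: f(T) = -0.071·(T−10) [T>10 °C] = -0.9585
  sulphur-dioxide contribution → 0.2357 μm/a
  chloride contribution → 5.518 μm/a
  ⇒ r_corr(zinc) = 5.754 μm/a
Convert to mass loss: 5.754 μm/a × 7.14 g/cm³ = 41.08 g·m⁻²·a⁻¹

r_corr = 41.1 g·m⁻²·a⁻¹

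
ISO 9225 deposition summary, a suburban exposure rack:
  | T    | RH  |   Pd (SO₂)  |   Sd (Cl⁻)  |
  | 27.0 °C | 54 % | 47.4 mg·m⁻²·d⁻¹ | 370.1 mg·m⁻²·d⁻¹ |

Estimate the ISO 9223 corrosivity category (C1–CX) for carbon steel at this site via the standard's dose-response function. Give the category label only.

C5

carbon steel: T>10 °C ⇒ hinge -0.054·(27.0−10) = -0.9180
  sulphur-dioxide contribution → 15.48 μm/a
  chloride contribution → 69.81 μm/a
  total first-year rate 85.29 μm/a
85.3 μm/a falls in (80, 200] for carbon steel → category C5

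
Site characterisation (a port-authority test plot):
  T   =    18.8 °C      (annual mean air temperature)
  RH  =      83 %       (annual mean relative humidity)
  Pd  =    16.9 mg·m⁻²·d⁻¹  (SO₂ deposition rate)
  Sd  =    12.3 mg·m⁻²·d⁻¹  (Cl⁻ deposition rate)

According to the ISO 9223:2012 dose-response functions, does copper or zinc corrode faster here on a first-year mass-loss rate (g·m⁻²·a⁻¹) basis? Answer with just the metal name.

copper: T>10 °C ⇒ hinge -0.080·(18.8−10) = -0.7040
  SO₂ term: 0.0053·16.9^0.26·exp(0.059·83-0.7040) = 0.732
  Sd branch = 0.01025·Sd^0.27·e^(0.036·RH+0.049·T) = 1.006 μm/a
  r_corr = 0.732 + 1.006 = 1.738 μm/a
  mass loss = 1.738 μm/a × 8.96 g/cm³ = 15.58 g·m⁻²·a⁻¹
zinc: temperature factor f = -0.071·(8.8) = -0.6248
  SO₂ term: 0.0129·16.9^0.44·exp(0.046·83-0.6248) = 1.091
  Cl⁻ term: 0.0175·12.3^0.57·exp(0.008·83+0.085·18.8) = 0.7025
  sum: 1.091 + 0.7025 → r_corr = 1.793 μm/a
  mass loss = 1.793 μm/a × 7.14 g/cm³ = 12.8 g·m⁻²·a⁻¹
Ordering by g·m⁻²·a⁻¹: copper (15.6) > zinc (12.8)

copper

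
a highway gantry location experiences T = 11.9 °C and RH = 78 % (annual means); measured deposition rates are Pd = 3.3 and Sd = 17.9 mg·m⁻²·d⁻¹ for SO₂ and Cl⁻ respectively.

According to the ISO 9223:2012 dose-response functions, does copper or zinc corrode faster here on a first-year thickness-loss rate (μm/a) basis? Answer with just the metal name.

copper: temperature factor f = -0.080·(1.9) = -0.1520
  Pd branch = 0.0053·Pd^0.26·e^(0.059·RH+f) = 0.619 μm/a
  Sd branch = 0.01025·Sd^0.27·e^(0.036·RH+0.049·T) = 0.6633 μm/a
  sum: 0.619 + 0.6633 → r_corr = 1.282 μm/a
zinc: temperature factor f = -0.071·(1.9) = -0.1349
  Pd branch = 0.0129·Pd^0.44·e^(0.046·RH+f) = 0.6893 μm/a
  Cl⁻ term: 0.0175·17.9^0.57·exp(0.008·78+0.085·11.9) = 0.465
  r_corr = 0.6893 + 0.465 = 1.154 μm/a
Ordering by μm/a: copper (1.28) > zinc (1.15)

copper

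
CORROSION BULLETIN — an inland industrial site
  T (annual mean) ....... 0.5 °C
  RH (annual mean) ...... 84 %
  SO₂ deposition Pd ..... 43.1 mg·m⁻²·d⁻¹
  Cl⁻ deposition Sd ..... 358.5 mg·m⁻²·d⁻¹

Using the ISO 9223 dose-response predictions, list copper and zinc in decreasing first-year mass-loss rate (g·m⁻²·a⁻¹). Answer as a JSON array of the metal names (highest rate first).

["zinc", "copper"]

copper: temperature factor f = +0.126·(-9.5) = -1.1970
  SO₂ term: 0.0053·43.1^0.26·exp(0.059·84-1.1970) = 0.605
  Sd branch = 0.01025·Sd^0.27·e^(0.036·RH+0.049·T) = 1.058 μm/a
  sum: 0.605 + 1.058 → r_corr = 1.663 μm/a
  mass loss = 1.663 μm/a × 8.96 g/cm³ = 14.9 g·m⁻²·a⁻¹
zinc: f(T) = +0.038·(T−10) [T≤10 °C] = -0.3610
  SO₂ term: 0.0129·43.1^0.44·exp(0.046·84-0.3610) = 2.244
  Cl⁻ term: 0.0175·358.5^0.57·exp(0.008·84+0.085·0.5) = 1.022
  r_corr = 2.244 + 1.022 = 3.266 μm/a
  mass loss = 3.266 μm/a × 7.14 g/cm³ = 23.32 g·m⁻²·a⁻¹
Ordering by g·m⁻²·a⁻¹: zinc (23.3) > copper (14.9)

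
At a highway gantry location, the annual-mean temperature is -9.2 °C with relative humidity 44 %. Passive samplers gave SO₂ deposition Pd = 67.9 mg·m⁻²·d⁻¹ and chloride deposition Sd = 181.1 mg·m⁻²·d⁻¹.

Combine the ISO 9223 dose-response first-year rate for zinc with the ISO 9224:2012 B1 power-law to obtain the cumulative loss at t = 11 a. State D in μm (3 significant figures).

D(11) = 3.66 μm

zinc: T≤10 °C ⇒ hinge +0.038·(-9.2−10) = -0.7296
  SO₂ term: 0.0129·67.9^0.44·exp(0.046·44-0.7296) = 0.3011
  Cl⁻ term: 0.0175·181.1^0.57·exp(0.008·44+0.085·-9.2) = 0.2204
  r_corr = 0.3011 + 0.2204 = 0.5216 μm/a
Long-term exponent b (ISO 9224 Table 2, B1) = 0.813
  D(11) = 0.5216 × 11^0.813 = 0.5216 × 7.025 = 3.664 μm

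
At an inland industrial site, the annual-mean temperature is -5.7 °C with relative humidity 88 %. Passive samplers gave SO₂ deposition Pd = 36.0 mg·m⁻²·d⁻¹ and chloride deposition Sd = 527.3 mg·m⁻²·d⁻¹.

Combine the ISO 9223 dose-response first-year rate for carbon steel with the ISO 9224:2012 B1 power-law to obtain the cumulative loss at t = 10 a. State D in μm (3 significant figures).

D(10) = 262 μm

carbon steel: T≤10 °C ⇒ hinge +0.150·(-5.7−10) = -2.3550
  SO₂ term: 1.77·36.0^0.52·exp(0.02·88-2.3550) = 6.293
  Cl⁻ term: 0.102·527.3^0.62·exp(0.033·88+0.04·-5.7) = 72.19
  r_corr = 6.293 + 72.19 = 78.48 μm/a
Long-term exponent b (ISO 9224 Table 2, B1) = 0.523
  D(10) = 78.48 × 10^0.523 = 78.48 × 3.334 = 261.7 μm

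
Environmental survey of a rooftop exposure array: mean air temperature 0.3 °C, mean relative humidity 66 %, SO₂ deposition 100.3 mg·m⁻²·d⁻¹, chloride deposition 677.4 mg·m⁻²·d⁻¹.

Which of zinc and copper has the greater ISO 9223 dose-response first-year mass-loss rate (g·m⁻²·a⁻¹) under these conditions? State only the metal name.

zinc: f(T) = +0.038·(T−10) [T≤10 °C] = -0.3686
  SO₂ term: 0.0129·100.3^0.44·exp(0.046·66-0.3686) = 1.411
  Cl⁻ term: 0.0175·677.4^0.57·exp(0.008·66+0.085·0.3) = 1.25
  sum: 1.411 + 1.25 → r_corr = 2.661 μm/a
  mass loss = 2.661 μm/a × 7.14 g/cm³ = 19 g·m⁻²·a⁻¹
copper: temperature factor f = +0.126·(-9.7) = -1.2222
  Pd branch = 0.0053·Pd^0.26·e^(0.059·RH+f) = 0.2541 μm/a
  Cl⁻ term: 0.01025·677.4^0.27·exp(0.036·66+0.049·0.3) = 0.6506
  r_corr = 0.2541 + 0.6506 = 0.9047 μm/a
  mass loss = 0.9047 μm/a × 8.96 g/cm³ = 8.106 g·m⁻²·a⁻¹
Ordering by g·m⁻²·a⁻¹: zinc (19) > copper (8.11)

zinc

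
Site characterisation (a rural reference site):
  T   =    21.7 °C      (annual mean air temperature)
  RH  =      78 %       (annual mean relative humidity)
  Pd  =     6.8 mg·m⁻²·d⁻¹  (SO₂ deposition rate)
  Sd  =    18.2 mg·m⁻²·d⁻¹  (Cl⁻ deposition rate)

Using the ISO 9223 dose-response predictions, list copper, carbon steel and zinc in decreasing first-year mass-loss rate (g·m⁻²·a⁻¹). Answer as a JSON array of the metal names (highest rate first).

copper: temperature factor f = -0.080·(11.7) = -0.9360
  Pd branch = 0.0053·Pd^0.26·e^(0.059·RH+f) = 0.3411 μm/a
  Sd branch = 0.01025·Sd^0.27·e^(0.036·RH+0.049·T) = 1.077 μm/a
  r_corr = 0.3411 + 1.077 = 1.418 μm/a
  mass loss = 1.418 μm/a × 8.96 g/cm³ = 12.71 g·m⁻²·a⁻¹
carbon steel: f(T) = -0.054·(T−10) [T>10 °C] = -0.6318
  SO₂ term: 1.77·6.8^0.52·exp(0.02·78-0.6318) = 12.13
  Sd branch = 0.102·Sd^0.62·e^(0.033·RH+0.04·T) = 19.26 μm/a
  r_corr = 12.13 + 19.26 = 31.39 μm/a
  mass loss = 31.39 μm/a × 7.85 g/cm³ = 246.5 g·m⁻²·a⁻¹
zinc: f(T) = -0.071·(T−10) [T>10 °C] = -0.8307
  Pd branch = 0.0129·Pd^0.44·e^(0.046·RH+f) = 0.4725 μm/a
  Sd branch = 0.0175·Sd^0.57·e^(0.008·RH+0.085·T) = 1.08 μm/a
  r_corr = 0.4725 + 1.08 = 1.552 μm/a
  mass loss = 1.552 μm/a × 7.14 g/cm³ = 11.08 g·m⁻²·a⁻¹
Ordering by g·m⁻²·a⁻¹: carbon steel (246) > copper (12.7) > zinc (11.1)

["carbon steel", "copper", "zinc"]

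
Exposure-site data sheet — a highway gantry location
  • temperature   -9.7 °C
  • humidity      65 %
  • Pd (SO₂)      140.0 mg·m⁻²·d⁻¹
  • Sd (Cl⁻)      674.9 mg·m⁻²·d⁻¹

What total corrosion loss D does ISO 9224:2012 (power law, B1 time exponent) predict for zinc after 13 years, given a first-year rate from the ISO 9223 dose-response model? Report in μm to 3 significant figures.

D(13) = 12.8 μm

zinc: temperature factor f = +0.038·(-19.7) = -0.7486
  sulphur-dioxide contribution → 1.067 μm/a
  chloride contribution → 0.529 μm/a
  ⇒ r_corr(zinc) = 1.596 μm/a
Power-law: D(13) = r_corr · 13^0.813
  D(13) = 1.596 × 13^0.813 = 1.596 × 8.047 = 12.85 μm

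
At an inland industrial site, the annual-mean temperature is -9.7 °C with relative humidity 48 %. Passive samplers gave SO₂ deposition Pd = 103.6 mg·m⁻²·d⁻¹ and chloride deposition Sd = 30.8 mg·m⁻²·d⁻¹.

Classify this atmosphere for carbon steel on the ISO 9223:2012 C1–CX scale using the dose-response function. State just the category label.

carbon steel: temperature factor f = +0.150·(-19.7) = -2.9550
  Pd branch = 1.77·Pd^0.52·e^(0.02·RH+f) = 2.689 μm/a
  Cl⁻ term: 0.102·30.8^0.62·exp(0.033·48+0.04·-9.7) = 2.824
  sum: 2.689 + 2.824 → r_corr = 5.513 μm/a
Category bounds: 1.3…25 μm/a bracket r_corr ⇒ C2

C2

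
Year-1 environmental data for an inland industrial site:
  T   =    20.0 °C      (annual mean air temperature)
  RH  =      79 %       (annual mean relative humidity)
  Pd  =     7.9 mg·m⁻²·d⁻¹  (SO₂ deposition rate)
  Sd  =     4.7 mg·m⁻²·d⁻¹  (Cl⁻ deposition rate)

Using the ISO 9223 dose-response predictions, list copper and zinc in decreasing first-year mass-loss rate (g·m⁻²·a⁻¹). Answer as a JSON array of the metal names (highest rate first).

copper: temperature factor f = -0.080·(10.0) = -0.8000
  Pd branch = 0.0053·Pd^0.26·e^(0.059·RH+f) = 0.431 μm/a
  Sd branch = 0.01025·Sd^0.27·e^(0.036·RH+0.049·T) = 0.7127 μm/a
  r_corr = 0.431 + 0.7127 = 1.144 μm/a
  mass loss = 1.144 μm/a × 8.96 g/cm³ = 10.25 g·m⁻²·a⁻¹
zinc: T>10 °C ⇒ hinge -0.071·(20.0−10) = -0.7100
  SO₂ term: 0.0129·7.9^0.44·exp(0.046·79-0.7100) = 0.5962
  Cl⁻ term: 0.0175·4.7^0.57·exp(0.008·79+0.085·20.0) = 0.4354
  sum: 0.5962 + 0.4354 → r_corr = 1.032 μm/a
  mass loss = 1.032 μm/a × 7.14 g/cm³ = 7.366 g·m⁻²·a⁻¹
Ordering by g·m⁻²·a⁻¹: copper (10.2) > zinc (7.37)

["copper", "zinc"]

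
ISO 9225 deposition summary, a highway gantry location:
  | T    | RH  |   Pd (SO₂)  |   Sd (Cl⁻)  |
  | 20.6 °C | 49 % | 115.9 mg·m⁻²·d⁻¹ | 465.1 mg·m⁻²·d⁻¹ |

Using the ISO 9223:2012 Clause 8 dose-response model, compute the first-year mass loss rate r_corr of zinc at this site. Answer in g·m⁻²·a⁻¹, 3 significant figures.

zinc: T>10 °C ⇒ hinge -0.071·(20.6−10) = -0.7526
  Pd branch = 0.0129·Pd^0.44·e^(0.046·RH+f) = 0.4686 μm/a
  Cl⁻ term: 0.0175·465.1^0.57·exp(0.008·49+0.085·20.6) = 4.946
  r_corr = 0.4686 + 4.946 = 5.414 μm/a
Convert to mass loss: 5.414 μm/a × 7.14 g/cm³ = 38.66 g·m⁻²·a⁻¹

r_corr = 38.7 g·m⁻²·a⁻¹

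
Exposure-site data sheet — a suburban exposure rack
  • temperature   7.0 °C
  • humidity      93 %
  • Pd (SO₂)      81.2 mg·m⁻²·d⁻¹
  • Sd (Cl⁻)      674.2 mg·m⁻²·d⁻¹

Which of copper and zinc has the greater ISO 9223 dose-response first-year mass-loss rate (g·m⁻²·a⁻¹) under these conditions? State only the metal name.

zinc

copper: T≤10 °C ⇒ hinge +0.126·(7.0−10) = -0.3780
  sulphur-dioxide contribution → 2.752 μm/a
  chloride contribution → 2.385 μm/a
  total first-year rate 5.136 μm/a
  mass loss = 5.136 μm/a × 8.96 g/cm³ = 46.02 g·m⁻²·a⁻¹
zinc: T≤10 °C ⇒ hinge +0.038·(7.0−10) = -0.1140
  sulphur-dioxide contribution → 5.744 μm/a
  chloride contribution → 2.735 μm/a
  ⇒ r_corr(zinc) = 8.479 μm/a
  mass loss = 8.479 μm/a × 7.14 g/cm³ = 60.54 g·m⁻²·a⁻¹
Ordering by g·m⁻²·a⁻¹: zinc (60.5) > copper (46)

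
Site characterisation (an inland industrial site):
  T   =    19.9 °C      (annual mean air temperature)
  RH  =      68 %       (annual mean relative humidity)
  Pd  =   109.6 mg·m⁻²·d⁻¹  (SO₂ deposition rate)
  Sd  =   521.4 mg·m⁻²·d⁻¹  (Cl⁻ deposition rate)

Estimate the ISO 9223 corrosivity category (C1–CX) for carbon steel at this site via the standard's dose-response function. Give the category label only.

C5

carbon steel: temperature factor f = -0.054·(9.9) = -0.5346
  SO₂ term: 1.77·109.6^0.52·exp(0.02·68-0.5346) = 46.47
  Sd branch = 0.102·Sd^0.62·e^(0.033·RH+0.04·T) = 103.2 μm/a
  r_corr = 46.47 + 103.2 = 149.6 μm/a
Category bounds: 80…200 μm/a bracket r_corr ⇒ C5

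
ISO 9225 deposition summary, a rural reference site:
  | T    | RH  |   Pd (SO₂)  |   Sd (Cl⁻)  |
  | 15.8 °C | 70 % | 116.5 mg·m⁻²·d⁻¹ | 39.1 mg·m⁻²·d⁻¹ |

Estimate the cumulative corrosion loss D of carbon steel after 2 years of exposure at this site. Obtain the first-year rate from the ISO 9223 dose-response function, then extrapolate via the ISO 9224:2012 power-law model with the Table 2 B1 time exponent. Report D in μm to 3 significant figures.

carbon steel: temperature factor f = -0.054·(5.8) = -0.3132
  Pd branch = 1.77·Pd^0.52·e^(0.02·RH+f) = 62.3 μm/a
  Cl⁻ term: 0.102·39.1^0.62·exp(0.033·70+0.04·15.8) = 18.77
  sum: 62.3 + 18.77 → r_corr = 81.06 μm/a
Long-term exponent b (ISO 9224 Table 2, B1) = 0.523
  D(2) = 81.06 × 2^0.523 = 81.06 × 1.437 = 116.5 μm

D(2) = 116 μm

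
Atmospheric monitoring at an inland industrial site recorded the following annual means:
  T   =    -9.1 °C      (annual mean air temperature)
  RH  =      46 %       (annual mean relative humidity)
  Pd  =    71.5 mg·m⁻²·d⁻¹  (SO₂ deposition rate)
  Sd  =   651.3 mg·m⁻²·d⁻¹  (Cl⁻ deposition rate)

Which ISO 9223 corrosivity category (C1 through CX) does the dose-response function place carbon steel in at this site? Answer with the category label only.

carbon steel: temperature factor f = +0.150·(-19.1) = -2.8650
  Pd branch = 1.77·Pd^0.52·e^(0.02·RH+f) = 2.331 μm/a
  Cl⁻ term: 0.102·651.3^0.62·exp(0.033·46+0.04·-9.1) = 17.96
  sum: 2.331 + 17.96 → r_corr = 20.29 μm/a
ISO 9223 Table 2 (carbon steel): 1.3 < 20.3 ≤ 25 μm/a ⇒ C2

C2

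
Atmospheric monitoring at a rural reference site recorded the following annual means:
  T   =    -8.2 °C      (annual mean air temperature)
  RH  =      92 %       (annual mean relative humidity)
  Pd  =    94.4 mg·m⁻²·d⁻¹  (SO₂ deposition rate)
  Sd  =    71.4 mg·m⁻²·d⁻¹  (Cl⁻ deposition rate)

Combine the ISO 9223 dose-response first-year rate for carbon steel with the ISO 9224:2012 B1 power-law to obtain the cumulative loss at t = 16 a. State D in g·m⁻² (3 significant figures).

D(16) = 981 g·m⁻²

carbon steel: temperature factor f = +0.150·(-18.2) = -2.7300
  sulphur-dioxide contribution → 7.735 μm/a
  chloride contribution → 21.58 μm/a
  ⇒ r_corr(carbon steel) = 29.31 μm/a
ISO 9224: D(t) = r_corr · t^b with b = 0.523 (carbon steel, B1)
  D(16) = 29.31 × 16^0.523 = 29.31 × 4.263 = 125 μm
  Mass loss = 125 μm × 7.85 g/cm³ = 980.9 g·m⁻²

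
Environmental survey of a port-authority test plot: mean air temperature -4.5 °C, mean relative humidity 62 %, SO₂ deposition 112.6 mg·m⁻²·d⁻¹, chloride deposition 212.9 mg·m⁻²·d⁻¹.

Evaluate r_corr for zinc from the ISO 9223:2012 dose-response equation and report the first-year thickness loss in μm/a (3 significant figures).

r_corr = 1.45 μm/a

zinc: f(T) = +0.038·(T−10) [T≤10 °C] = -0.5510
  sulphur-dioxide contribution → 1.029 μm/a
  chloride contribution → 0.4163 μm/a
  ⇒ r_corr(zinc) = 1.446 μm/a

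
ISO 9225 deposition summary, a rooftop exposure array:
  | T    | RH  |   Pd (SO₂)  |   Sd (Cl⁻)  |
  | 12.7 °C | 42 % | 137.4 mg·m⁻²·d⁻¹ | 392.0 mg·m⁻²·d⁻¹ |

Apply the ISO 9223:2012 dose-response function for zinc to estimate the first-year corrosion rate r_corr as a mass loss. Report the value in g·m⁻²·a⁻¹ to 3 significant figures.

zinc: temperature factor f = -0.071·(2.7) = -0.1917
  Pd branch = 0.0129·Pd^0.44·e^(0.046·RH+f) = 0.6414 μm/a
  Cl⁻ term: 0.0175·392.0^0.57·exp(0.008·42+0.085·12.7) = 2.167
  sum: 0.6414 + 2.167 → r_corr = 2.809 μm/a
Convert to mass loss: 2.809 μm/a × 7.14 g/cm³ = 20.06 g·m⁻²·a⁻¹

r_corr = 20.1 g·m⁻²·a⁻¹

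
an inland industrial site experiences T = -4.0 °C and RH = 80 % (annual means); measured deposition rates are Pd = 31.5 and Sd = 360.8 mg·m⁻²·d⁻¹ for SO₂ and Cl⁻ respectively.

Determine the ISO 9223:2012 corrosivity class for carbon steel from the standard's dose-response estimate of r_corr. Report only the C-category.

C4

carbon steel: temperature factor f = +0.150·(-14.0) = -2.1000
  Pd branch = 1.77·Pd^0.52·e^(0.02·RH+f) = 6.456 μm/a
  Cl⁻ term: 0.102·360.8^0.62·exp(0.033·80+0.04·-4.0) = 46.9
  sum: 6.456 + 46.9 → r_corr = 53.35 μm/a
ISO 9223 Table 2 (carbon steel): 50 < 53.4 ≤ 80 μm/a ⇒ C4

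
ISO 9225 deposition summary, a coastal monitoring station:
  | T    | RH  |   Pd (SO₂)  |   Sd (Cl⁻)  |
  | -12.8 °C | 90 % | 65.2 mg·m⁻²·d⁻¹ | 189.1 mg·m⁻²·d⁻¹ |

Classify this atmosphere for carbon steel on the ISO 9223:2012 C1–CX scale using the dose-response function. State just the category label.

carbon steel: T≤10 °C ⇒ hinge +0.150·(-12.8−10) = -3.4200
  SO₂ term: 1.77·65.2^0.52·exp(0.02·90-3.4200) = 3.075
  Sd branch = 0.102·Sd^0.62·e^(0.033·RH+0.04·T) = 30.74 μm/a
  sum: 3.075 + 30.74 → r_corr = 33.81 μm/a
33.8 μm/a falls in (25, 50] for carbon steel → category C3

C3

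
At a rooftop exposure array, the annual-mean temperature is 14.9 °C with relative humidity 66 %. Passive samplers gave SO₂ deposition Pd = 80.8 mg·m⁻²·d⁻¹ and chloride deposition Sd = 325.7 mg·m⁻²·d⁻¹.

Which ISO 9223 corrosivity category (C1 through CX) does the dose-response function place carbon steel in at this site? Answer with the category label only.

C5

carbon steel: f(T) = -0.054·(T−10) [T>10 °C] = -0.2646
  Pd branch = 1.77·Pd^0.52·e^(0.02·RH+f) = 49.91 μm/a
  Sd branch = 0.102·Sd^0.62·e^(0.033·RH+0.04·T) = 59.06 μm/a
  sum: 49.91 + 59.06 → r_corr = 109 μm/a
109 μm/a falls in (80, 200] for carbon steel → category C5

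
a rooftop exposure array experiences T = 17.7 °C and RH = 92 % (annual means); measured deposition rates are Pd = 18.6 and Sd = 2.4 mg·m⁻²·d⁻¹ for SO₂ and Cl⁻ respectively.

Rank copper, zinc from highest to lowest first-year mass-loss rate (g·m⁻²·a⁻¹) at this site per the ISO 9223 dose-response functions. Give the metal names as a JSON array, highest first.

copper: f(T) = -0.080·(T−10) [T>10 °C] = -0.6160
  sulphur-dioxide contribution → 1.394 μm/a
  chloride contribution → 0.8481 μm/a
  total first-year rate 2.242 μm/a
  mass loss = 2.242 μm/a × 8.96 g/cm³ = 20.09 g·m⁻²·a⁻¹
zinc: temperature factor f = -0.071·(7.7) = -0.5467
  sulphur-dioxide contribution → 1.861 μm/a
  chloride contribution → 0.2709 μm/a
  total first-year rate 2.132 μm/a
  mass loss = 2.132 μm/a × 7.14 g/cm³ = 15.22 g·m⁻²·a⁻¹
Ordering by g·m⁻²·a⁻¹: copper (20.1) > zinc (15.2)

["copper", "zinc"]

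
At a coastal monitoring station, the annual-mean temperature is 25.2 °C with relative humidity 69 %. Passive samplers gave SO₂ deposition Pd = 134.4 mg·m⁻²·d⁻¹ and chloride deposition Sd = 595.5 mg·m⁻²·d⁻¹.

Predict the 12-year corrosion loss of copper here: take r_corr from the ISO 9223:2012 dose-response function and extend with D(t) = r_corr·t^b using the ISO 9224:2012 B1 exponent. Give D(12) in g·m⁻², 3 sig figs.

D(12) = 127 g·m⁻²

copper: f(T) = -0.080·(T−10) [T>10 °C] = -1.2160
  sulphur-dioxide contribution → 0.3293 μm/a
  chloride contribution → 2.371 μm/a
  ⇒ r_corr(copper) = 2.701 μm/a
Long-term exponent b (ISO 9224 Table 2, B1) = 0.667
  D(12) = 2.701 × 12^0.667 = 2.701 × 5.246 = 14.17 μm
  Mass loss = 14.17 μm × 8.96 g/cm³ = 126.9 g·m⁻²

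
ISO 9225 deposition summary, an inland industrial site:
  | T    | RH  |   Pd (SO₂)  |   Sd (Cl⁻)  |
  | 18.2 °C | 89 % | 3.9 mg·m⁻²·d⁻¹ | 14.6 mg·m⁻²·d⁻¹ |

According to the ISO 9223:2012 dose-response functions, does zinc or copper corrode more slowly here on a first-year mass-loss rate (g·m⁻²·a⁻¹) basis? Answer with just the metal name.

zinc: f(T) = -0.071·(T−10) [T>10 °C] = -0.5822
  sulphur-dioxide contribution → 0.7867 μm/a
  chloride contribution → 0.7723 μm/a
  ⇒ r_corr(zinc) = 1.559 μm/a
  mass loss = 1.559 μm/a × 7.14 g/cm³ = 11.13 g·m⁻²·a⁻¹
copper: temperature factor f = -0.080·(8.2) = -0.6560
  sulphur-dioxide contribution → 0.7474 μm/a
  chloride contribution → 1.27 μm/a
  ⇒ r_corr(copper) = 2.018 μm/a
  mass loss = 2.018 μm/a × 8.96 g/cm³ = 18.08 g·m⁻²·a⁻¹
Ordering by g·m⁻²·a⁻¹: copper (18.1) > zinc (11.1)

zinc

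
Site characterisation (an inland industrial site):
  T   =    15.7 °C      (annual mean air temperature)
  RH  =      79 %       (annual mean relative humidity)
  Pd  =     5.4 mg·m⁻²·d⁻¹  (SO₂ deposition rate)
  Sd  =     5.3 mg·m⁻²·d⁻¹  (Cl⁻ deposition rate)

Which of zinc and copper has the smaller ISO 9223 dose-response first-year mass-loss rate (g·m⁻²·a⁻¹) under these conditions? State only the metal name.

zinc

zinc: temperature factor f = -0.071·(5.7) = -0.4047
  sulphur-dioxide contribution → 0.6844 μm/a
  chloride contribution → 0.3235 μm/a
  total first-year rate 1.008 μm/a
  mass loss = 1.008 μm/a × 7.14 g/cm³ = 7.197 g·m⁻²·a⁻¹
copper: T>10 °C ⇒ hinge -0.080·(15.7−10) = -0.4560
  sulphur-dioxide contribution → 0.5507 μm/a
  chloride contribution → 0.5964 μm/a
  total first-year rate 1.147 μm/a
  mass loss = 1.147 μm/a × 8.96 g/cm³ = 10.28 g·m⁻²·a⁻¹
Ordering by g·m⁻²·a⁻¹: copper (10.3) > zinc (7.2)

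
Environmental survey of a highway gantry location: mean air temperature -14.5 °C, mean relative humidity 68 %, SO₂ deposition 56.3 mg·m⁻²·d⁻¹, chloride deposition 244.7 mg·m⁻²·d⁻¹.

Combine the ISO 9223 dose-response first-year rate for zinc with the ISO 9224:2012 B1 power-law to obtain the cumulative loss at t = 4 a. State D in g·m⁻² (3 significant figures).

D(4) = 19.5 g·m⁻²

zinc: f(T) = +0.038·(T−10) [T≤10 °C] = -0.9310
  SO₂ term: 0.0129·56.3^0.44·exp(0.046·68-0.9310) = 0.6838
  Cl⁻ term: 0.0175·244.7^0.57·exp(0.008·68+0.085·-14.5) = 0.2021
  sum: 0.6838 + 0.2021 → r_corr = 0.8859 μm/a
Power-law: D(4) = r_corr · 4^0.813
  D(4) = 0.8859 × 4^0.813 = 0.8859 × 3.087 = 2.734 μm
  Mass loss = 2.734 μm × 7.14 g/cm³ = 19.52 g·m⁻²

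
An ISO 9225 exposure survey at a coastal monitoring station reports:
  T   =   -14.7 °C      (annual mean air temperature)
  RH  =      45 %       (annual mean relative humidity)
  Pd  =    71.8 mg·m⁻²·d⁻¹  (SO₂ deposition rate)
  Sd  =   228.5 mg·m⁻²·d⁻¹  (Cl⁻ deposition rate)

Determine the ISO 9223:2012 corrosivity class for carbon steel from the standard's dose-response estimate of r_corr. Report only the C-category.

C2

carbon steel: f(T) = +0.150·(T−10) [T≤10 °C] = -3.7050
  Pd branch = 1.77·Pd^0.52·e^(0.02·RH+f) = 0.9885 μm/a
  Cl⁻ term: 0.102·228.5^0.62·exp(0.033·45+0.04·-14.7) = 7.256
  sum: 0.9885 + 7.256 → r_corr = 8.244 μm/a
ISO 9223 Table 2 (carbon steel): 1.3 < 8.24 ≤ 25 μm/a ⇒ C2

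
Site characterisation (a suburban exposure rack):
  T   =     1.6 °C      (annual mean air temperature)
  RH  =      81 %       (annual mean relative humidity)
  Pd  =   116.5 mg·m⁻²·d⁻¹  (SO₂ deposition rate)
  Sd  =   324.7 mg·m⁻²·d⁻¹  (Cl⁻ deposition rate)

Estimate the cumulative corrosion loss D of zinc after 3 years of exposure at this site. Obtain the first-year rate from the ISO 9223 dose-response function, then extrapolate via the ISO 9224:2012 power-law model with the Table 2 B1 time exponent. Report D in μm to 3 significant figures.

zinc: temperature factor f = +0.038·(-8.4) = -0.3192
  Pd branch = 0.0129·Pd^0.44·e^(0.046·RH+f) = 3.157 μm/a
  Cl⁻ term: 0.0175·324.7^0.57·exp(0.008·81+0.085·1.6) = 1.035
  sum: 3.157 + 1.035 → r_corr = 4.193 μm/a
ISO 9224: D(t) = r_corr · t^b with b = 0.813 (zinc, B1)
  D(3) = 4.193 × 3^0.813 = 4.193 × 2.443 = 10.24 μm

D(3) = 10.2 μm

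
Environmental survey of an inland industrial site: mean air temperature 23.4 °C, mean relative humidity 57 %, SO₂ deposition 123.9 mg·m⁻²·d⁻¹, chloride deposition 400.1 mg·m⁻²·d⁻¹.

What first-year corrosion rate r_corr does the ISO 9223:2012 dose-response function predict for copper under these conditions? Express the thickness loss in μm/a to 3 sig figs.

r_corr = 1.45 μm/a

copper: T>10 °C ⇒ hinge -0.080·(23.4−10) = -1.0720
  Pd branch = 0.0053·Pd^0.26·e^(0.059·RH+f) = 0.1834 μm/a
  Sd branch = 0.01025·Sd^0.27·e^(0.036·RH+0.049·T) = 1.266 μm/a
  sum: 0.1834 + 1.266 → r_corr = 1.449 μm/a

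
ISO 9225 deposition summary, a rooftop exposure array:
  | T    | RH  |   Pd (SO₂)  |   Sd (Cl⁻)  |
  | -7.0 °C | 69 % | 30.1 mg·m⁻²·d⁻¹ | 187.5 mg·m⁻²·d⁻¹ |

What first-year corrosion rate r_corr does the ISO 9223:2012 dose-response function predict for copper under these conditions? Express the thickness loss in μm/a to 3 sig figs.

copper: T≤10 °C ⇒ hinge +0.126·(-7.0−10) = -2.1420
  sulphur-dioxide contribution → 0.0884 μm/a
  chloride contribution → 0.3583 μm/a
  ⇒ r_corr(copper) = 0.4467 μm/a

r_corr = 0.447 μm/a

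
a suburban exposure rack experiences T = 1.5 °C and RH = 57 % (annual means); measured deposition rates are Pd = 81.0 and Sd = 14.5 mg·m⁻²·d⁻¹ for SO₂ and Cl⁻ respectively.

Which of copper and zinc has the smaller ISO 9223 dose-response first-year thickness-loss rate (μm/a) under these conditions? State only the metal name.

copper: T≤10 °C ⇒ hinge +0.126·(1.5−10) = -1.0710
  Pd branch = 0.0053·Pd^0.26·e^(0.059·RH+f) = 0.1644 μm/a
  Sd branch = 0.01025·Sd^0.27·e^(0.036·RH+0.049·T) = 0.1768 μm/a
  r_corr = 0.1644 + 0.1768 = 0.3412 μm/a
zinc: T≤10 °C ⇒ hinge +0.038·(1.5−10) = -0.3230
  SO₂ term: 0.0129·81.0^0.44·exp(0.046·57-0.3230) = 0.8887
  Cl⁻ term: 0.0175·14.5^0.57·exp(0.008·57+0.085·1.5) = 0.144
  r_corr = 0.8887 + 0.144 = 1.033 μm/a
Ordering by μm/a: zinc (1.03) > copper (0.341)

copper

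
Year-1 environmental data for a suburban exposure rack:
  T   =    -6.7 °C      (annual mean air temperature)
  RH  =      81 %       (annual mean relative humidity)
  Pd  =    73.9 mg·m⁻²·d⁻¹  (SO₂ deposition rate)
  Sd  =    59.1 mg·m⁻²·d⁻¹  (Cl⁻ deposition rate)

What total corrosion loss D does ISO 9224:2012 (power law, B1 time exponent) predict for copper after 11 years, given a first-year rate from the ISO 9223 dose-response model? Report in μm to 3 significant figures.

D(11) = 3.20 μm

copper: temperature factor f = +0.126·(-16.7) = -2.1042
  SO₂ term: 0.0053·73.9^0.26·exp(0.059·81-2.1042) = 0.2354
  Cl⁻ term: 0.01025·59.1^0.27·exp(0.036·81+0.049·-6.7) = 0.4101
  sum: 0.2354 + 0.4101 → r_corr = 0.6455 μm/a
ISO 9224: D(t) = r_corr · t^b with b = 0.667 (copper, B1)
  D(11) = 0.6455 × 11^0.667 = 0.6455 × 4.95 = 3.195 μm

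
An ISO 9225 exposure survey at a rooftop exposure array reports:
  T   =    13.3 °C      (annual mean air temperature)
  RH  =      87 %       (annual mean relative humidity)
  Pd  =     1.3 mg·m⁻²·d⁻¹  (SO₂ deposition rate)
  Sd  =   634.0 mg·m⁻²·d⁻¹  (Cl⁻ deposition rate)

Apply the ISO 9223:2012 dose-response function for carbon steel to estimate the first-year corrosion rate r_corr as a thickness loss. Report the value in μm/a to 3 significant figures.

carbon steel: f(T) = -0.054·(T−10) [T>10 °C] = -0.1782
  sulphur-dioxide contribution → 9.672 μm/a
  chloride contribution → 167.4 μm/a
  ⇒ r_corr(carbon steel) = 177.1 μm/a

r_corr = 177 μm/a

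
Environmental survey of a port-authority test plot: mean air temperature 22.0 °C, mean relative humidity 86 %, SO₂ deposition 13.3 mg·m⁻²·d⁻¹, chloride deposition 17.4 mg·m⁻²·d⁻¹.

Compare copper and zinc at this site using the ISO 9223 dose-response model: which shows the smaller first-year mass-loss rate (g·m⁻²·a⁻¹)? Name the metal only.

copper: T>10 °C ⇒ hinge -0.080·(22.0−10) = -0.9600
  Pd branch = 0.0053·Pd^0.26·e^(0.059·RH+f) = 0.6356 μm/a
  Sd branch = 0.01025·Sd^0.27·e^(0.036·RH+0.049·T) = 1.44 μm/a
  sum: 0.6356 + 1.44 → r_corr = 2.076 μm/a
  mass loss = 2.076 μm/a × 8.96 g/cm³ = 18.6 g·m⁻²·a⁻¹
zinc: f(T) = -0.071·(T−10) [T>10 °C] = -0.8520
  Pd branch = 0.0129·Pd^0.44·e^(0.046·RH+f) = 0.8977 μm/a
  Sd branch = 0.0175·Sd^0.57·e^(0.008·RH+0.085·T) = 1.151 μm/a
  sum: 0.8977 + 1.151 → r_corr = 2.049 μm/a
  mass loss = 2.049 μm/a × 7.14 g/cm³ = 14.63 g·m⁻²·a⁻¹
Ordering by g·m⁻²·a⁻¹: copper (18.6) > zinc (14.6)

zinc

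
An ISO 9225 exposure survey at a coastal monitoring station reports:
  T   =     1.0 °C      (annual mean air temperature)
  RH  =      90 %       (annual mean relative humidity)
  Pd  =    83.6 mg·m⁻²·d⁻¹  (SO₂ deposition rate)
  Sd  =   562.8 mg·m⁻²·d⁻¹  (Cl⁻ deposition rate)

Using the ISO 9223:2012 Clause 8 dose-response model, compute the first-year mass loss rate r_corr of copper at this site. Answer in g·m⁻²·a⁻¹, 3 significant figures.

copper: f(T) = +0.126·(T−10) [T≤10 °C] = -1.1340
  sulphur-dioxide contribution → 1.091 μm/a
  chloride contribution → 1.52 μm/a
  total first-year rate 2.61 μm/a
Convert to mass loss: 2.61 μm/a × 8.96 g/cm³ = 23.39 g·m⁻²·a⁻¹

r_corr = 23.4 g·m⁻²·a⁻¹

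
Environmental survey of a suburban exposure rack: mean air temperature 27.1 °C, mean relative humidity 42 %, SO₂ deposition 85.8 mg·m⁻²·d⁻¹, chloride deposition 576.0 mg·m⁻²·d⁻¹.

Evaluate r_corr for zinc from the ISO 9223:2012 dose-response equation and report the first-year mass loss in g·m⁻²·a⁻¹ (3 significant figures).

zinc: T>10 °C ⇒ hinge -0.071·(27.1−10) = -1.2141
  SO₂ term: 0.0129·85.8^0.44·exp(0.046·42-1.2141) = 0.1875
  Cl⁻ term: 0.0175·576.0^0.57·exp(0.008·42+0.085·27.1) = 9.179
  sum: 0.1875 + 9.179 → r_corr = 9.367 μm/a
Convert to mass loss: 9.367 μm/a × 7.14 g/cm³ = 66.88 g·m⁻²·a⁻¹

r_corr = 66.9 g·m⁻²·a⁻¹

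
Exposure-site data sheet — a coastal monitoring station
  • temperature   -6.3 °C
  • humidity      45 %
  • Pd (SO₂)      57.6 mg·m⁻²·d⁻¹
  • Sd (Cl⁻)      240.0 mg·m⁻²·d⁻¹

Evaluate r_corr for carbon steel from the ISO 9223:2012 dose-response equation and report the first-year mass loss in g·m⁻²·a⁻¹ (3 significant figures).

r_corr = 107 g·m⁻²·a⁻¹

carbon steel: f(T) = +0.150·(T−10) [T≤10 °C] = -2.4450
  SO₂ term: 1.77·57.6^0.52·exp(0.02·45-2.4450) = 3.107
  Sd branch = 0.102·Sd^0.62·e^(0.033·RH+0.04·T) = 10.47 μm/a
  sum: 3.107 + 10.47 → r_corr = 13.57 μm/a
Convert to mass loss: 13.57 μm/a × 7.85 g/cm³ = 106.6 g·m⁻²·a⁻¹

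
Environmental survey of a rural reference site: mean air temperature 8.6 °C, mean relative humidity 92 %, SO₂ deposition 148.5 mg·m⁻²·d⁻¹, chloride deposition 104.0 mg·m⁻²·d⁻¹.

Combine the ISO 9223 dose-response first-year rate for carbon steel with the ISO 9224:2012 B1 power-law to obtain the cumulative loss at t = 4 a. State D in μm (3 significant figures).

carbon steel: temperature factor f = +0.150·(-1.4) = -0.2100
  SO₂ term: 1.77·148.5^0.52·exp(0.02·92-0.2100) = 121.7
  Sd branch = 0.102·Sd^0.62·e^(0.033·RH+0.04·T) = 53.34 μm/a
  sum: 121.7 + 53.34 → r_corr = 175 μm/a
Long-term exponent b (ISO 9224 Table 2, B1) = 0.523
  D(4) = 175 × 4^0.523 = 175 × 2.065 = 361.4 μm

D(4) = 361 μm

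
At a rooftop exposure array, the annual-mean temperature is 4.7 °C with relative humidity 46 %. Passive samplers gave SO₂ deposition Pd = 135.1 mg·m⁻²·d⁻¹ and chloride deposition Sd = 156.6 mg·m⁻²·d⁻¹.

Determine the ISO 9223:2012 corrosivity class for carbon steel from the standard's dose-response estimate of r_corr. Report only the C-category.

C3

carbon steel: T≤10 °C ⇒ hinge +0.150·(4.7−10) = -0.7950
  sulphur-dioxide contribution → 25.72 μm/a
  chloride contribution → 12.89 μm/a
  ⇒ r_corr(carbon steel) = 38.61 μm/a
Category bounds: 25…50 μm/a bracket r_corr ⇒ C3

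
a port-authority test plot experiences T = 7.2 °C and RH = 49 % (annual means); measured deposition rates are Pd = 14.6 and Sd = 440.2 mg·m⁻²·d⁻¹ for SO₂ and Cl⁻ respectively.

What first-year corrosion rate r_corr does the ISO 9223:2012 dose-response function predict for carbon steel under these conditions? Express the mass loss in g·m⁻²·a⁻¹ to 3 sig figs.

carbon steel: temperature factor f = +0.150·(-2.8) = -0.4200
  Pd branch = 1.77·Pd^0.52·e^(0.02·RH+f) = 12.49 μm/a
  Sd branch = 0.102·Sd^0.62·e^(0.033·RH+0.04·T) = 29.85 μm/a
  r_corr = 12.49 + 29.85 = 42.35 μm/a
Convert to mass loss: 42.35 μm/a × 7.85 g/cm³ = 332.4 g·m⁻²·a⁻¹

r_corr = 332 g·m⁻²·a⁻¹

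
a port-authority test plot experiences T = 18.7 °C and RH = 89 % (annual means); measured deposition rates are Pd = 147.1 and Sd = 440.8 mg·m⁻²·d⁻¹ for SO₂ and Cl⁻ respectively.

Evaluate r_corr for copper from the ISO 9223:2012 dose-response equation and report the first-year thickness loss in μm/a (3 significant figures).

r_corr = 5.11 μm/a

copper: temperature factor f = -0.080·(8.7) = -0.6960
  Pd branch = 0.0053·Pd^0.26·e^(0.059·RH+f) = 1.845 μm/a
  Cl⁻ term: 0.01025·440.8^0.27·exp(0.036·89+0.049·18.7) = 3.267
  sum: 1.845 + 3.267 → r_corr = 5.112 μm/a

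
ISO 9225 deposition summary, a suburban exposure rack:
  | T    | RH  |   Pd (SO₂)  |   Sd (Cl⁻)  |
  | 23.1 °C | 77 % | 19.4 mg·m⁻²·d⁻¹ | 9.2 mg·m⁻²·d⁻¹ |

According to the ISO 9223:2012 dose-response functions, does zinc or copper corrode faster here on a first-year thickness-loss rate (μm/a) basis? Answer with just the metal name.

zinc

zinc: temperature factor f = -0.071·(13.1) = -0.9301
  SO₂ term: 0.0129·19.4^0.44·exp(0.046·77-0.9301) = 0.648
  Sd branch = 0.0175·Sd^0.57·e^(0.008·RH+0.085·T) = 0.8178 μm/a
  r_corr = 0.648 + 0.8178 = 1.466 μm/a
copper: temperature factor f = -0.080·(13.1) = -1.0480
  SO₂ term: 0.0053·19.4^0.26·exp(0.059·77-1.0480) = 0.3775
  Cl⁻ term: 0.01025·9.2^0.27·exp(0.036·77+0.049·23.1) = 0.9255
  r_corr = 0.3775 + 0.9255 = 1.303 μm/a
Ordering by μm/a: zinc (1.47) > copper (1.3)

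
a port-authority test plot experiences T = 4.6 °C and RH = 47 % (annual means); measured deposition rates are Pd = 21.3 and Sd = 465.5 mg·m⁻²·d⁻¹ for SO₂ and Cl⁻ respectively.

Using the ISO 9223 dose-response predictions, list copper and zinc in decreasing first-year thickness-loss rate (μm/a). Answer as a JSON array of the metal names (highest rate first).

copper: T≤10 °C ⇒ hinge +0.126·(4.6−10) = -0.6804
  SO₂ term: 0.0053·21.3^0.26·exp(0.059·47-0.6804) = 0.09516
  Cl⁻ term: 0.01025·465.5^0.27·exp(0.036·47+0.049·4.6) = 0.3663
  sum: 0.09516 + 0.3663 → r_corr = 0.4614 μm/a
zinc: f(T) = +0.038·(T−10) [T≤10 °C] = -0.2052
  Pd branch = 0.0129·Pd^0.44·e^(0.046·RH+f) = 0.3507 μm/a
  Sd branch = 0.0175·Sd^0.57·e^(0.008·RH+0.085·T) = 1.25 μm/a
  sum: 0.3507 + 1.25 → r_corr = 1.601 μm/a
Ordering by μm/a: zinc (1.6) > copper (0.461)

["zinc", "copper"]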